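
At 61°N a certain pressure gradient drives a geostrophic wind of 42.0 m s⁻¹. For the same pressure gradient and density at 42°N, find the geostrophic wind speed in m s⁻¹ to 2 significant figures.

With the same pressure gradient and density, V_g ∝ 1/f ∝ 1/sin φ.
V₂ = V₁ · sin φ₁ / sin φ₂ = 42.0 × sin 61° / sin 42°
V₂ = 42.0 × 0.8746/0.6691 = 55 m s⁻¹

55 m s⁻¹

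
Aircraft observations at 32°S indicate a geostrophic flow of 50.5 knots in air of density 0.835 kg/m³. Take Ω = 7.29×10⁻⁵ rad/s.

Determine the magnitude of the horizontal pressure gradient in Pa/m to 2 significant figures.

Coriolis parameter at 32°S:
f = 2Ω sin φ = 2 × 7.29×10⁻⁵ × sin 32° = 7.73×10⁻⁵ s⁻¹
Wind speed in SI: 50.5 knots = 26.0 m/s
Geostrophic balance rearranged: |∂P/∂n| = f ρ V_g
|∂P/∂n| = 7.73×10⁻⁵ × 0.835 × 26.0 = 1.68×10⁻³ Pa/m

1.7×10⁻³ Pa/m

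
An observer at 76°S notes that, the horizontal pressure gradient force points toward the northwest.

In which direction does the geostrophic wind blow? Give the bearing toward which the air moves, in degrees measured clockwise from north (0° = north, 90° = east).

The pressure-gradient force points toward the northwest (bearing 315°).
Geostrophic balance: in the Southern Hemisphere the Coriolis force deflects motion to the left, so the geostrophic wind blows 90° to the left of the pressure-gradient force (low pressure on the right).
Rotating 315° by 90° counterclockwise gives 225° — the wind blows toward the southwest.

225°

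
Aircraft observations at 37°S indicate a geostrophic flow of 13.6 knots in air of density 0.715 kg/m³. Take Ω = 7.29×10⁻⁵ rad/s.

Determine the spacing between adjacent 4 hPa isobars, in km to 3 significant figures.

911 km

Coriolis parameter at 37°S:
f = 2Ω sin φ = 2 × 7.29×10⁻⁵ × sin 37° = 8.77×10⁻⁵ s⁻¹
Wind speed in SI: 13.6 knots = 7.00 m/s
Geostrophic balance rearranged: |∂P/∂n| = f ρ V_g
|∂P/∂n| = 8.77×10⁻⁵ × 0.715 × 7.00 = 4.39×10⁻⁴ Pa/m
Isobar spacing: Δn = ΔP/|∂P/∂n| = 400 Pa / 4.39×10⁻⁴ Pa/m = 911290 m ≈ 911 km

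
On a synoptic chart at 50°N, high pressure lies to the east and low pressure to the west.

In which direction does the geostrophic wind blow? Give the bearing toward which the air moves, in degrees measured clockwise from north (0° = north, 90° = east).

The pressure-gradient force points toward the west (bearing 270°).
Geostrophic balance: in the Northern Hemisphere the Coriolis force deflects motion to the right, so the geostrophic wind blows 90° to the right of the pressure-gradient force (low pressure on the left).
Rotating 270° by 90° clockwise gives 000° — the wind blows toward the north.

000°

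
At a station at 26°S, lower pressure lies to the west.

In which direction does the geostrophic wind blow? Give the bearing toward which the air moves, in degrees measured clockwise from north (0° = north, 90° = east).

The pressure-gradient force points toward the west (bearing 270°).
Geostrophic balance: in the Southern Hemisphere the Coriolis force deflects motion to the left, so the geostrophic wind blows 90° to the left of the pressure-gradient force (low pressure on the right).
Rotating 270° by 90° counterclockwise gives 180° — the wind blows toward the south.

180°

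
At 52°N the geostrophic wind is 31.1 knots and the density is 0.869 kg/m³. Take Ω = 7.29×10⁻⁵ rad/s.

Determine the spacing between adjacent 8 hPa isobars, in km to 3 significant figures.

501 km

Coriolis parameter at 52°N:
f = 2Ω sin φ = 2 × 7.29×10⁻⁵ × sin 52° = 1.15×10⁻⁴ s⁻¹
Wind speed in SI: 31.1 knots = 16.0 m/s
Geostrophic balance rearranged: |∂P/∂n| = f ρ V_g
|∂P/∂n| = 1.15×10⁻⁴ × 0.869 × 16.0 = 1.60×10⁻³ Pa/m
Isobar spacing: Δn = ΔP/|∂P/∂n| = 800 Pa / 1.60×10⁻³ Pa/m = 500820 m ≈ 501 km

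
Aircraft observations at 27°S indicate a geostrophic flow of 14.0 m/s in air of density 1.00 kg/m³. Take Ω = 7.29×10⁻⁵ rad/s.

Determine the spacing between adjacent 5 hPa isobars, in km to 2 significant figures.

Coriolis parameter at 27°S:
f = 2Ω sin φ = 2 × 7.29×10⁻⁵ × sin 27° = 6.62×10⁻⁵ s⁻¹
Geostrophic balance rearranged: |∂P/∂n| = f ρ V_g
|∂P/∂n| = 6.62×10⁻⁵ × 1.00 × 14.0 = 9.27×10⁻⁴ Pa/m
Isobar spacing: Δn = ΔP/|∂P/∂n| = 500 Pa / 9.27×10⁻⁴ Pa/m = 539557 m ≈ 540 km

540 km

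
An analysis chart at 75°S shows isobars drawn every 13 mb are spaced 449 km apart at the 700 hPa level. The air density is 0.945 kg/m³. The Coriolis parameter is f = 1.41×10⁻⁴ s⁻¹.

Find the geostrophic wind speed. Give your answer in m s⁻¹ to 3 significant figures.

21.7 m s⁻¹

Pressure gradient: |∂P/∂n| = 1300 Pa / 449000 m = 2.90×10⁻³ Pa/m
Geostrophic balance (pressure-gradient force = Coriolis force):
V_g = (1/(fρ)) |∂P/∂n| = 2.90×10⁻³ / (1.41×10⁻⁴ × 0.945) = 21.7 m/s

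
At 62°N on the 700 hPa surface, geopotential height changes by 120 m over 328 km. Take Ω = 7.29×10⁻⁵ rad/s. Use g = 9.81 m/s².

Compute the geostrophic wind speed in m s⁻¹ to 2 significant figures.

28 m s⁻¹

Coriolis parameter at 62°N:
f = 2Ω sin φ = 2 × 7.29×10⁻⁵ × sin 62° = 1.29×10⁻⁴ s⁻¹
Height gradient: |∂Z/∂n| = 120 m / 328000 m = 3.66×10⁻⁴
On a pressure surface, geostrophic balance gives V_g = (g/f)|∂Z/∂n|:
V_g = 9.81 × 3.66×10⁻⁴ / 1.29×10⁻⁴ = 27.9 m/s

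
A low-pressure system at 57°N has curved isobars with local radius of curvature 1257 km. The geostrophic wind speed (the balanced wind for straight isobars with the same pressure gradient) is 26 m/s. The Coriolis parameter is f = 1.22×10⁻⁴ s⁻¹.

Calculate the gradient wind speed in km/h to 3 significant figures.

81.6 km/h

Around a low, centrifugal force acts outward with Coriolis, so pressure-gradient force balances both:
(1/ρ)|∂P/∂n| = fV + V²/R  →  V² + fR·V − fR·V_g = 0
With fR = 1.22×10⁻⁴ × 1257×10³ m = 153 m/s:
V = [−fR + √((fR)² + 4 fR V_g)]/2 = [−153 + √(153² + 4×153×26)]/2 = 22.7 m/s
Subgeostrophic (V < V_g = 26 m/s), as expected around a low.
Converting: 22.7 m/s × 3.6 = 81.6 km/h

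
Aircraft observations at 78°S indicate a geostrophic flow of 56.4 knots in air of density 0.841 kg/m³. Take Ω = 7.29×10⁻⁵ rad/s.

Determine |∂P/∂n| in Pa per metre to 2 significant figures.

3.5×10⁻³ Pa/m

Coriolis parameter at 78°S:
f = 2Ω sin φ = 2 × 7.29×10⁻⁵ × sin 78° = 1.43×10⁻⁴ s⁻¹
Wind speed in SI: 56.4 knots = 29.0 m/s
Geostrophic balance rearranged: |∂P/∂n| = f ρ V_g
|∂P/∂n| = 1.43×10⁻⁴ × 0.841 × 29.0 = 3.48×10⁻³ Pa/m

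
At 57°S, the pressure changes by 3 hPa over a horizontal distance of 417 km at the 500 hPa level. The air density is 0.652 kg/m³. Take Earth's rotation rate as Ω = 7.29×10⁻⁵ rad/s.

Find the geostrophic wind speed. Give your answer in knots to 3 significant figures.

17.5 knots

Coriolis parameter at 57°S:
f = 2Ω sin φ = 2 × 7.29×10⁻⁵ × sin 57° = 1.22×10⁻⁴ s⁻¹
Pressure gradient: |∂P/∂n| = 300 Pa / 417000 m = 7.19×10⁻⁴ Pa/m
Geostrophic balance (pressure-gradient force = Coriolis force):
V_g = (1/(fρ)) |∂P/∂n| = 7.19×10⁻⁴ / (1.22×10⁻⁴ × 0.652) = 9.02 m/s
Converting: 9.02 m/s × 1.944 = 17.5 knots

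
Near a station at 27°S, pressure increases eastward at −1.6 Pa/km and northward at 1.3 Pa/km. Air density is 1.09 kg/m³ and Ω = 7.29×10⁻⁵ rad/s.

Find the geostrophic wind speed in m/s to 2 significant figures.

29 m/s

Coriolis parameter at 27°S:
f = 2Ω sin φ = 2 × 7.29×10⁻⁵ × sin 27° = 6.62×10⁻⁵ s⁻¹
In the Southern Hemisphere f is negative: f = −6.62×10⁻⁵ s⁻¹.
Component geostrophic relations (x east, y north):
u_g = −(1/(fρ)) ∂P/∂y,  v_g = (1/(fρ)) ∂P/∂x
u_g = −(1.3×10⁻³)/(−6.62×10⁻⁵ × 1.09) = 18.0 m/s;  v_g = (−1.6×10⁻³)/(−6.62×10⁻⁵ × 1.09) = 22.2 m/s
|V_g| = √(u_g² + v_g²) = 28.6 m/s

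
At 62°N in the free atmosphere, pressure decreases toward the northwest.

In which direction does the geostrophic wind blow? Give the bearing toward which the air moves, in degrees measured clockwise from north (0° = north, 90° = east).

The pressure-gradient force points toward the northwest (bearing 315°).
Geostrophic balance: in the Northern Hemisphere the Coriolis force deflects motion to the right, so the geostrophic wind blows 90° to the right of the pressure-gradient force (low pressure on the left).
Rotating 315° by 90° clockwise gives 045° — the wind blows toward the northeast.

045°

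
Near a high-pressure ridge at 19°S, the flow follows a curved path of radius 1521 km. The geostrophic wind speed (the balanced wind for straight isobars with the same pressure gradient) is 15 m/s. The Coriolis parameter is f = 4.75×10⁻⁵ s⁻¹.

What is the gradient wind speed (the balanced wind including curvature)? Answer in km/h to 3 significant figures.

76.5 km/h

Around a high, pressure-gradient force acts outward with centrifugal, so Coriolis balances both:
fV = (1/ρ)|∂P/∂n| + V²/R  →  V² − fR·V + fR·V_g = 0
With fR = 4.75×10⁻⁵ × 1521×10³ m = 72.2 m/s:
V = [fR − √((fR)² − 4 fR V_g)]/2 = [72.2 − √(72.2² − 4×72.2×15)]/2 = 21.3 m/s
Supergeostrophic (V > V_g = 15 m/s), as expected around a high.
Converting: 21.3 m/s × 3.6 = 76.5 km/h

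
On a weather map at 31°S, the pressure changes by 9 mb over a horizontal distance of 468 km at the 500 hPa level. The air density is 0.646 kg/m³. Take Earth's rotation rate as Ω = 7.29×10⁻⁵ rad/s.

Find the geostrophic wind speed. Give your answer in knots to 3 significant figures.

Coriolis parameter at 31°S:
f = 2Ω sin φ = 2 × 7.29×10⁻⁵ × sin 31° = 7.51×10⁻⁵ s⁻¹
Pressure gradient: |∂P/∂n| = 900 Pa / 468000 m = 1.92×10⁻³ Pa/m
Geostrophic balance (pressure-gradient force = Coriolis force):
V_g = (1/(fρ)) |∂P/∂n| = 1.92×10⁻³ / (7.51×10⁻⁵ × 0.646) = 39.6 m/s
Converting: 39.6 m/s × 1.944 = 77.1 knots

77.1 knots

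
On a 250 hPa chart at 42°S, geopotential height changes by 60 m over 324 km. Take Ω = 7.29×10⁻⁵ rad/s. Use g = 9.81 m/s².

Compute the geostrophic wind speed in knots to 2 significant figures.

Coriolis parameter at 42°S:
f = 2Ω sin φ = 2 × 7.29×10⁻⁵ × sin 42° = 9.76×10⁻⁵ s⁻¹
Height gradient: |∂Z/∂n| = 60 m / 324000 m = 1.85×10⁻⁴
On a pressure surface, geostrophic balance gives V_g = (g/f)|∂Z/∂n|:
V_g = 9.81 × 1.85×10⁻⁴ / 9.76×10⁻⁵ = 18.6 m/s
Converting: 18.6 m/s × 1.944 = 36 knots

36 knots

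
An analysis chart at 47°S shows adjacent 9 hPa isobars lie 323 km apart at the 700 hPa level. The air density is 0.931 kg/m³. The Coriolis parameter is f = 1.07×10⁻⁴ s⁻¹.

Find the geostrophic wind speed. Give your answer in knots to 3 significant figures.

54.4 knots

Pressure gradient: |∂P/∂n| = 900 Pa / 323000 m = 2.79×10⁻³ Pa/m
Geostrophic balance (pressure-gradient force = Coriolis force):
V_g = (1/(fρ)) |∂P/∂n| = 2.79×10⁻³ / (1.07×10⁻⁴ × 0.931) = 28.0 m/s
Converting: 28.0 m/s × 1.944 = 54.4 knots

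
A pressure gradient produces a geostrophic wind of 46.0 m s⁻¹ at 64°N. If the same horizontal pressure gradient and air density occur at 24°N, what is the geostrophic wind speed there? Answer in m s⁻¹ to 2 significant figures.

100 m s⁻¹

With the same pressure gradient and density, V_g ∝ 1/f ∝ 1/sin φ.
V₂ = V₁ · sin φ₁ / sin φ₂ = 46.0 × sin 64° / sin 24°
V₂ = 46.0 × 0.8988/0.4067 = 100 m s⁻¹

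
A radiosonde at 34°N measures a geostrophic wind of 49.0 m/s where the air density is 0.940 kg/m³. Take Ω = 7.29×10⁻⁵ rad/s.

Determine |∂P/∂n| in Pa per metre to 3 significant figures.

3.76×10⁻³ Pa/m

Coriolis parameter at 34°N:
f = 2Ω sin φ = 2 × 7.29×10⁻⁵ × sin 34° = 8.15×10⁻⁵ s⁻¹
Geostrophic balance rearranged: |∂P/∂n| = f ρ V_g
|∂P/∂n| = 8.15×10⁻⁵ × 0.940 × 49.0 = 3.76×10⁻³ Pa/m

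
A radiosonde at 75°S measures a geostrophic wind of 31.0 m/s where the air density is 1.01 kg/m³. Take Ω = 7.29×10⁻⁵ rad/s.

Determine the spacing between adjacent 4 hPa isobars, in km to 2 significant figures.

91 km

Coriolis parameter at 75°S:
f = 2Ω sin φ = 2 × 7.29×10⁻⁵ × sin 75° = 1.41×10⁻⁴ s⁻¹
Geostrophic balance rearranged: |∂P/∂n| = f ρ V_g
|∂P/∂n| = 1.41×10⁻⁴ × 1.01 × 31.0 = 4.41×10⁻³ Pa/m
Isobar spacing: Δn = ΔP/|∂P/∂n| = 400 Pa / 4.41×10⁻³ Pa/m = 90714 m ≈ 91 km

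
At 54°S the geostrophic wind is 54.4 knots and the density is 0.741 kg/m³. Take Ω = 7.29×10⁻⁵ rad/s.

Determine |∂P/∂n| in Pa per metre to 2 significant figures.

Coriolis parameter at 54°S:
f = 2Ω sin φ = 2 × 7.29×10⁻⁵ × sin 54° = 1.18×10⁻⁴ s⁻¹
Wind speed in SI: 54.4 knots = 28.0 m/s
Geostrophic balance rearranged: |∂P/∂n| = f ρ V_g
|∂P/∂n| = 1.18×10⁻⁴ × 0.741 × 28.0 = 2.45×10⁻³ Pa/m

2.4×10⁻³ Pa/m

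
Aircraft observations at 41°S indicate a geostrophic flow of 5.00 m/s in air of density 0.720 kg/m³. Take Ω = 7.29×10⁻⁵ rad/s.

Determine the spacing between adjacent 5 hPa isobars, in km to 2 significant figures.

Coriolis parameter at 41°S:
f = 2Ω sin φ = 2 × 7.29×10⁻⁵ × sin 41° = 9.57×10⁻⁵ s⁻¹
Geostrophic balance rearranged: |∂P/∂n| = f ρ V_g
|∂P/∂n| = 9.57×10⁻⁵ × 0.720 × 5.00 = 3.44×10⁻⁴ Pa/m
Isobar spacing: Δn = ΔP/|∂P/∂n| = 500 Pa / 3.44×10⁻⁴ Pa/m = 1452001 m ≈ 1500 km

1500 km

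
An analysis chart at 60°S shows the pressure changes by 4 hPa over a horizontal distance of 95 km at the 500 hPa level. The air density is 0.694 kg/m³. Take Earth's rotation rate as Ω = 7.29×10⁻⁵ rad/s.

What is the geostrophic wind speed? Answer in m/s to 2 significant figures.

Coriolis parameter at 60°S:
f = 2Ω sin φ = 2 × 7.29×10⁻⁵ × sin 60° = 1.26×10⁻⁴ s⁻¹
Pressure gradient: |∂P/∂n| = 400 Pa / 95000 m = 4.21×10⁻³ Pa/m
Geostrophic balance (pressure-gradient force = Coriolis force):
V_g = (1/(fρ)) |∂P/∂n| = 4.21×10⁻³ / (1.26×10⁻⁴ × 0.694) = 48.0 m/s

48 m/s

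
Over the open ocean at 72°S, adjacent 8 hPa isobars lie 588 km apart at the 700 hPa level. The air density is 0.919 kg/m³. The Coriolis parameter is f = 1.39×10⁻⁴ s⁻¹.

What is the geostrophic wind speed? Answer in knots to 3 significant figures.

20.7 knots

Pressure gradient: |∂P/∂n| = 800 Pa / 588000 m = 1.36×10⁻³ Pa/m
Geostrophic balance (pressure-gradient force = Coriolis force):
V_g = (1/(fρ)) |∂P/∂n| = 1.36×10⁻³ / (1.39×10⁻⁴ × 0.919) = 10.7 m/s
Converting: 10.7 m/s × 1.944 = 20.7 knots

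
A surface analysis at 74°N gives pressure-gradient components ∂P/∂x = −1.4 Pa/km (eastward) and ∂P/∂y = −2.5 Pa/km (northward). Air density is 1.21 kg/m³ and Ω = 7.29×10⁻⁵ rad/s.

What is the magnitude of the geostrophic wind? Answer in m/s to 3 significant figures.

Coriolis parameter at 74°N:
f = 2Ω sin φ = 2 × 7.29×10⁻⁵ × sin 74° = 1.40×10⁻⁴ s⁻¹
Component geostrophic relations (x east, y north):
u_g = −(1/(fρ)) ∂P/∂y,  v_g = (1/(fρ)) ∂P/∂x
u_g = −(−2.5×10⁻³)/(1.40×10⁻⁴ × 1.21) = 14.7 m/s;  v_g = (−1.4×10⁻³)/(1.40×10⁻⁴ × 1.21) = −8.26 m/s
|V_g| = √(u_g² + v_g²) = 16.9 m/s

16.9 m/s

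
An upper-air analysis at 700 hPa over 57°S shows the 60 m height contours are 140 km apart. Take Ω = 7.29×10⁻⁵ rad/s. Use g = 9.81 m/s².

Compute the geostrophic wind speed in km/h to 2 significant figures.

Coriolis parameter at 57°S:
f = 2Ω sin φ = 2 × 7.29×10⁻⁵ × sin 57° = 1.22×10⁻⁴ s⁻¹
Height gradient: |∂Z/∂n| = 60 m / 140000 m = 4.29×10⁻⁴
On a pressure surface, geostrophic balance gives V_g = (g/f)|∂Z/∂n|:
V_g = 9.81 × 4.29×10⁻⁴ / 1.22×10⁻⁴ = 34.4 m/s
Converting: 34.4 m/s × 3.6 = 120 km/h

120 km/h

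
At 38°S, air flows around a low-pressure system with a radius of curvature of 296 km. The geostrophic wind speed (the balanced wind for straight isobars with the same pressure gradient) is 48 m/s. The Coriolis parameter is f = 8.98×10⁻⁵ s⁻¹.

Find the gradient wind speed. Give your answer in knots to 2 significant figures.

48 knots

Around a low, centrifugal force acts outward with Coriolis, so pressure-gradient force balances both:
(1/ρ)|∂P/∂n| = fV + V²/R  →  V² + fR·V − fR·V_g = 0
With fR = 8.98×10⁻⁵ × 296×10³ m = 26.6 m/s:
V = [−fR + √((fR)² + 4 fR V_g)]/2 = [−26.6 + √(26.6² + 4×26.6×48)]/2 = 24.8 m/s
Subgeostrophic (V < V_g = 48 m/s), as expected around a low.
Converting: 24.8 m/s × 1.944 = 48 knots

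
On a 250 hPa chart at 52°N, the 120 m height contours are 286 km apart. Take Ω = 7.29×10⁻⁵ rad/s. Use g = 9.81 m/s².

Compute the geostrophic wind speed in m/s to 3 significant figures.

35.8 m/s

Coriolis parameter at 52°N:
f = 2Ω sin φ = 2 × 7.29×10⁻⁵ × sin 52° = 1.15×10⁻⁴ s⁻¹
Height gradient: |∂Z/∂n| = 120 m / 286000 m = 4.20×10⁻⁴
On a pressure surface, geostrophic balance gives V_g = (g/f)|∂Z/∂n|:
V_g = 9.81 × 4.20×10⁻⁴ / 1.15×10⁻⁴ = 35.8 m/s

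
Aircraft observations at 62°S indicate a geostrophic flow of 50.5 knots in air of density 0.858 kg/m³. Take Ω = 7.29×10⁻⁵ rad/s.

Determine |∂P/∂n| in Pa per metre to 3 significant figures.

Coriolis parameter at 62°S:
f = 2Ω sin φ = 2 × 7.29×10⁻⁵ × sin 62° = 1.29×10⁻⁴ s⁻¹
Wind speed in SI: 50.5 knots = 26.0 m/s
Geostrophic balance rearranged: |∂P/∂n| = f ρ V_g
|∂P/∂n| = 1.29×10⁻⁴ × 0.858 × 26.0 = 2.87×10⁻³ Pa/m

2.87×10⁻³ Pa/m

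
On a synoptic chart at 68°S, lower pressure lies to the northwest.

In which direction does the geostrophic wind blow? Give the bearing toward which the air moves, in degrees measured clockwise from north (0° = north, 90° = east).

The pressure-gradient force points toward the northwest (bearing 315°).
Geostrophic balance: in the Southern Hemisphere the Coriolis force deflects motion to the left, so the geostrophic wind blows 90° to the left of the pressure-gradient force (low pressure on the right).
Rotating 315° by 90° counterclockwise gives 225° — the wind blows toward the southwest.

225°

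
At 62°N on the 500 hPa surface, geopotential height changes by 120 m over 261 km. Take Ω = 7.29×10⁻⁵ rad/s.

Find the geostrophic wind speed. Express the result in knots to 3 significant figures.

Coriolis parameter at 62°N:
f = 2Ω sin φ = 2 × 7.29×10⁻⁵ × sin 62° = 1.29×10⁻⁴ s⁻¹
Height gradient: |∂Z/∂n| = 120 m / 261000 m = 4.60×10⁻⁴
On a pressure surface, geostrophic balance gives V_g = (g/f)|∂Z/∂n|:
V_g = 9.81 × 4.60×10⁻⁴ / 1.29×10⁻⁴ = 35.0 m/s
Converting: 35.0 m/s × 1.944 = 68.1 knots

68.1 knots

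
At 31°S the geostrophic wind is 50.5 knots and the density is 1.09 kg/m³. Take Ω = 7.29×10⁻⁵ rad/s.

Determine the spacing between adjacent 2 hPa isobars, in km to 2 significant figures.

94 km

Coriolis parameter at 31°S:
f = 2Ω sin φ = 2 × 7.29×10⁻⁵ × sin 31° = 7.51×10⁻⁵ s⁻¹
Wind speed in SI: 50.5 knots = 26.0 m/s
Geostrophic balance rearranged: |∂P/∂n| = f ρ V_g
|∂P/∂n| = 7.51×10⁻⁵ × 1.09 × 26.0 = 2.13×10⁻³ Pa/m
Isobar spacing: Δn = ΔP/|∂P/∂n| = 200 Pa / 2.13×10⁻³ Pa/m = 94054 m ≈ 94 km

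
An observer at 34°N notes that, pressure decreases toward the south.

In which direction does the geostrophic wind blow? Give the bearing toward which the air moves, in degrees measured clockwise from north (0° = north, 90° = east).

270°

The pressure-gradient force points toward the south (bearing 180°).
Geostrophic balance: in the Northern Hemisphere the Coriolis force deflects motion to the right, so the geostrophic wind blows 90° to the right of the pressure-gradient force (low pressure on the left).
Rotating 180° by 90° clockwise gives 270° — the wind blows toward the west.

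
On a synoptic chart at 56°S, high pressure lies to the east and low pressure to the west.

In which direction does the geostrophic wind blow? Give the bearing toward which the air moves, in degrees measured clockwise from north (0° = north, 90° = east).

The pressure-gradient force points toward the west (bearing 270°).
Geostrophic balance: in the Southern Hemisphere the Coriolis force deflects motion to the left, so the geostrophic wind blows 90° to the left of the pressure-gradient force (low pressure on the right).
Rotating 270° by 90° counterclockwise gives 180° — the wind blows toward the south.

180°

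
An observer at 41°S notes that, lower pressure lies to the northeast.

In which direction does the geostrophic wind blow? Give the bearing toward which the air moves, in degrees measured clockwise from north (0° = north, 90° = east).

The pressure-gradient force points toward the northeast (bearing 045°).
Geostrophic balance: in the Southern Hemisphere the Coriolis force deflects motion to the left, so the geostrophic wind blows 90° to the left of the pressure-gradient force (low pressure on the right).
Rotating 045° by 90° counterclockwise gives 315° — the wind blows toward the northwest.

315°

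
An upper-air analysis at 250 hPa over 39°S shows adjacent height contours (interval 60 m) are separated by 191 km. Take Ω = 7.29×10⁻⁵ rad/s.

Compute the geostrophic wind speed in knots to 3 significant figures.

Coriolis parameter at 39°S:
f = 2Ω sin φ = 2 × 7.29×10⁻⁵ × sin 39° = 9.18×10⁻⁵ s⁻¹
Height gradient: |∂Z/∂n| = 60 m / 191000 m = 3.14×10⁻⁴
On a pressure surface, geostrophic balance gives V_g = (g/f)|∂Z/∂n|:
V_g = 9.81 × 3.14×10⁻⁴ / 9.18×10⁻⁵ = 33.6 m/s
Converting: 33.6 m/s × 1.944 = 65.3 knots

65.3 knots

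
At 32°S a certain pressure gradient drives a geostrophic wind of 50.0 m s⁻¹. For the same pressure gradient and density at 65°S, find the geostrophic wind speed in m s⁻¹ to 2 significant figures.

29 m s⁻¹

With the same pressure gradient and density, V_g ∝ 1/f ∝ 1/sin φ.
V₂ = V₁ · sin φ₁ / sin φ₂ = 50.0 × sin 32° / sin 65°
V₂ = 50.0 × 0.5299/0.9063 = 29 m s⁻¹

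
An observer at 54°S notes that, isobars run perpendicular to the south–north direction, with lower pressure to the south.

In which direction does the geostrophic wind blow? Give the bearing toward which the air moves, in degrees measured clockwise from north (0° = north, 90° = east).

090°

The pressure-gradient force points toward the south (bearing 180°).
Geostrophic balance: in the Southern Hemisphere the Coriolis force deflects motion to the left, so the geostrophic wind blows 90° to the left of the pressure-gradient force (low pressure on the right).
Rotating 180° by 90° counterclockwise gives 090° — the wind blows toward the east.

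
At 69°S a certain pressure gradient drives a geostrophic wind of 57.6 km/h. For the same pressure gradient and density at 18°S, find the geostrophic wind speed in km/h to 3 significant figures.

With the same pressure gradient and density, V_g ∝ 1/f ∝ 1/sin φ.
V₂ = V₁ · sin φ₁ / sin φ₂ = 57.6 × sin 69° / sin 18°
V₂ = 57.6 × 0.9336/0.3090 = 174 km/h

174 km/h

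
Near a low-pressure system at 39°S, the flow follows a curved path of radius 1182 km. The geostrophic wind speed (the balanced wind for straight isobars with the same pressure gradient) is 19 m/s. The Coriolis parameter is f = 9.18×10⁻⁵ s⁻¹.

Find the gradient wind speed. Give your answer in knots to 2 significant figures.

32 knots

Around a low, centrifugal force acts outward with Coriolis, so pressure-gradient force balances both:
(1/ρ)|∂P/∂n| = fV + V²/R  →  V² + fR·V − fR·V_g = 0
With fR = 9.18×10⁻⁵ × 1182×10³ m = 109 m/s:
V = [−fR + √((fR)² + 4 fR V_g)]/2 = [−109 + √(109² + 4×109×19)]/2 = 16.5 m/s
Subgeostrophic (V < V_g = 19 m/s), as expected around a low.
Converting: 16.5 m/s × 1.944 = 32 knots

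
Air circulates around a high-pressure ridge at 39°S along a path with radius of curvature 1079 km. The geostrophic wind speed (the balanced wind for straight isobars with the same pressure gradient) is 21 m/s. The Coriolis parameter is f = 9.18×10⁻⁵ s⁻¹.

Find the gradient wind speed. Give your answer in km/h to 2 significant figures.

110 km/h

Around a high, pressure-gradient force acts outward with centrifugal, so Coriolis balances both:
fV = (1/ρ)|∂P/∂n| + V²/R  →  V² − fR·V + fR·V_g = 0
With fR = 9.18×10⁻⁵ × 1079×10³ m = 99.1 m/s:
V = [fR − √((fR)² − 4 fR V_g)]/2 = [99.1 − √(99.1² − 4×99.1×21)]/2 = 30.2 m/s
Supergeostrophic (V > V_g = 21 m/s), as expected around a high.
Converting: 30.2 m/s × 3.6 = 110 km/h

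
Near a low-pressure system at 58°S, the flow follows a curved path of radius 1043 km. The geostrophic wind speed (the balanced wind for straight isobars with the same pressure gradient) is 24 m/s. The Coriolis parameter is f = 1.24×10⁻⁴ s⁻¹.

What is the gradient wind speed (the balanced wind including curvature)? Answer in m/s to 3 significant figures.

Around a low, centrifugal force acts outward with Coriolis, so pressure-gradient force balances both:
(1/ρ)|∂P/∂n| = fV + V²/R  →  V² + fR·V − fR·V_g = 0
With fR = 1.24×10⁻⁴ × 1043×10³ m = 129 m/s:
V = [−fR + √((fR)² + 4 fR V_g)]/2 = [−129 + √(129² + 4×129×24)]/2 = 20.7 m/s
Subgeostrophic (V < V_g = 24 m/s), as expected around a low.

20.7 m/s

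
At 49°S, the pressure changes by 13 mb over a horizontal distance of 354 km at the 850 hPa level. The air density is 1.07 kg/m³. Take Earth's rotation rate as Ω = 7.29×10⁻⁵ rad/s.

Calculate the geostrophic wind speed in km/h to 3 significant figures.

Coriolis parameter at 49°S:
f = 2Ω sin φ = 2 × 7.29×10⁻⁵ × sin 49° = 1.10×10⁻⁴ s⁻¹
Pressure gradient: |∂P/∂n| = 1300 Pa / 354000 m = 3.67×10⁻³ Pa/m
Geostrophic balance (pressure-gradient force = Coriolis force):
V_g = (1/(fρ)) |∂P/∂n| = 3.67×10⁻³ / (1.10×10⁻⁴ × 1.07) = 31.2 m/s
Converting: 31.2 m/s × 3.6 = 112 km/h

112 km/h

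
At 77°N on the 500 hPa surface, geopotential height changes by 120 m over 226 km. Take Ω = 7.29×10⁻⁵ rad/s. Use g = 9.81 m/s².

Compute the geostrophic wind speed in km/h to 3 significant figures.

132 km/h

Coriolis parameter at 77°N:
f = 2Ω sin φ = 2 × 7.29×10⁻⁵ × sin 77° = 1.42×10⁻⁴ s⁻¹
Height gradient: |∂Z/∂n| = 120 m / 226000 m = 5.31×10⁻⁴
On a pressure surface, geostrophic balance gives V_g = (g/f)|∂Z/∂n|:
V_g = 9.81 × 5.31×10⁻⁴ / 1.42×10⁻⁴ = 36.7 m/s
Converting: 36.7 m/s × 3.6 = 132 km/h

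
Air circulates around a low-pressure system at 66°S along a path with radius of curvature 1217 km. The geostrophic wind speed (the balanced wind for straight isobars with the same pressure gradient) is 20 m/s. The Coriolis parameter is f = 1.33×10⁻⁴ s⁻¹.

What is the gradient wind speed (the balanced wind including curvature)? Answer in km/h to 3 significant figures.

Around a low, centrifugal force acts outward with Coriolis, so pressure-gradient force balances both:
(1/ρ)|∂P/∂n| = fV + V²/R  →  V² + fR·V − fR·V_g = 0
With fR = 1.33×10⁻⁴ × 1217×10³ m = 162 m/s:
V = [−fR + √((fR)² + 4 fR V_g)]/2 = [−162 + √(162² + 4×162×20)]/2 = 18 m/s
Subgeostrophic (V < V_g = 20 m/s), as expected around a low.
Converting: 18 m/s × 3.6 = 64.8 km/h

64.8 km/h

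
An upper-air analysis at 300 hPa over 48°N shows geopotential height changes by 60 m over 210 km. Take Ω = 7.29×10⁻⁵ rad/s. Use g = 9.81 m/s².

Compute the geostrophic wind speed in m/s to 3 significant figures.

Coriolis parameter at 48°N:
f = 2Ω sin φ = 2 × 7.29×10⁻⁵ × sin 48° = 1.08×10⁻⁴ s⁻¹
Height gradient: |∂Z/∂n| = 60 m / 210000 m = 2.86×10⁻⁴
On a pressure surface, geostrophic balance gives V_g = (g/f)|∂Z/∂n|:
V_g = 9.81 × 2.86×10⁻⁴ / 1.08×10⁻⁴ = 25.9 m/s

25.9 m/s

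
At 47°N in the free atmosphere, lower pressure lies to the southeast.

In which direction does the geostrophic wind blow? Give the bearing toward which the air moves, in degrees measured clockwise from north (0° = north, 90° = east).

The pressure-gradient force points toward the southeast (bearing 135°).
Geostrophic balance: in the Northern Hemisphere the Coriolis force deflects motion to the right, so the geostrophic wind blows 90° to the right of the pressure-gradient force (low pressure on the left).
Rotating 135° by 90° clockwise gives 225° — the wind blows toward the southwest.

225°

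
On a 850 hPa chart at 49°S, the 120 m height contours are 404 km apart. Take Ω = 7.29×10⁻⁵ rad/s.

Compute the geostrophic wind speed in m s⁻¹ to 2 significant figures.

26 m s⁻¹

Coriolis parameter at 49°S:
f = 2Ω sin φ = 2 × 7.29×10⁻⁵ × sin 49° = 1.10×10⁻⁴ s⁻¹
Height gradient: |∂Z/∂n| = 120 m / 404000 m = 2.97×10⁻⁴
On a pressure surface, geostrophic balance gives V_g = (g/f)|∂Z/∂n|:
V_g = 9.81 × 2.97×10⁻⁴ / 1.10×10⁻⁴ = 26.5 m/s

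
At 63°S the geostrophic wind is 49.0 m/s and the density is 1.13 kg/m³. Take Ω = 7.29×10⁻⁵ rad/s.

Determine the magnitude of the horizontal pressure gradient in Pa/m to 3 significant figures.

Coriolis parameter at 63°S:
f = 2Ω sin φ = 2 × 7.29×10⁻⁵ × sin 63° = 1.30×10⁻⁴ s⁻¹
Geostrophic balance rearranged: |∂P/∂n| = f ρ V_g
|∂P/∂n| = 1.30×10⁻⁴ × 1.13 × 49.0 = 7.19×10⁻³ Pa/m

7.19×10⁻³ Pa/m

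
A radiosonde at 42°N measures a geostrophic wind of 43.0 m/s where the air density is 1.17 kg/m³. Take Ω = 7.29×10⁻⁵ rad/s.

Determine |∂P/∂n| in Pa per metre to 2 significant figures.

Coriolis parameter at 42°N:
f = 2Ω sin φ = 2 × 7.29×10⁻⁵ × sin 42° = 9.76×10⁻⁵ s⁻¹
Geostrophic balance rearranged: |∂P/∂n| = f ρ V_g
|∂P/∂n| = 9.76×10⁻⁵ × 1.17 × 43.0 = 4.91×10⁻³ Pa/m

4.9×10⁻³ Pa/m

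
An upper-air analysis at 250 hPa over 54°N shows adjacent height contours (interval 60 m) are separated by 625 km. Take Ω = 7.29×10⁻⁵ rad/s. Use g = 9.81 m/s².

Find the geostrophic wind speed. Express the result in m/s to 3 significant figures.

Coriolis parameter at 54°N:
f = 2Ω sin φ = 2 × 7.29×10⁻⁵ × sin 54° = 1.18×10⁻⁴ s⁻¹
Height gradient: |∂Z/∂n| = 60 m / 625000 m = 9.60×10⁻⁵
On a pressure surface, geostrophic balance gives V_g = (g/f)|∂Z/∂n|:
V_g = 9.81 × 9.60×10⁻⁵ / 1.18×10⁻⁴ = 7.98 m/s

7.98 m/s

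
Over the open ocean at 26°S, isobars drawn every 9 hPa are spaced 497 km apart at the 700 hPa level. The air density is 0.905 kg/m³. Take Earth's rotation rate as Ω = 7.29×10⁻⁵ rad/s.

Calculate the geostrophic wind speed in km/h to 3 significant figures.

113 km/h

Coriolis parameter at 26°S:
f = 2Ω sin φ = 2 × 7.29×10⁻⁵ × sin 26° = 6.39×10⁻⁵ s⁻¹
Pressure gradient: |∂P/∂n| = 900 Pa / 497000 m = 1.81×10⁻³ Pa/m
Geostrophic balance (pressure-gradient force = Coriolis force):
V_g = (1/(fρ)) |∂P/∂n| = 1.81×10⁻³ / (6.39×10⁻⁵ × 0.905) = 31.3 m/s
Converting: 31.3 m/s × 3.6 = 113 km/h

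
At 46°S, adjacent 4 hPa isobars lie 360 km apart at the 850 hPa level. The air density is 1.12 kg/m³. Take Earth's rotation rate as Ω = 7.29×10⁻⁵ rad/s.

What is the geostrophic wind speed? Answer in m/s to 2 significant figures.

Coriolis parameter at 46°S:
f = 2Ω sin φ = 2 × 7.29×10⁻⁵ × sin 46° = 1.05×10⁻⁴ s⁻¹
Pressure gradient: |∂P/∂n| = 400 Pa / 360000 m = 1.11×10⁻³ Pa/m
Geostrophic balance (pressure-gradient force = Coriolis force):
V_g = (1/(fρ)) |∂P/∂n| = 1.11×10⁻³ / (1.05×10⁻⁴ × 1.12) = 9.46 m/s

9.5 m/s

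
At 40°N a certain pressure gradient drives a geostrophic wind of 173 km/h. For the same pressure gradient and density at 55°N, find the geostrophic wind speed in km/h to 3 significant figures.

136 km/h

With the same pressure gradient and density, V_g ∝ 1/f ∝ 1/sin φ.
V₂ = V₁ · sin φ₁ / sin φ₂ = 173 × sin 40° / sin 55°
V₂ = 173 × 0.6428/0.8192 = 136 km/h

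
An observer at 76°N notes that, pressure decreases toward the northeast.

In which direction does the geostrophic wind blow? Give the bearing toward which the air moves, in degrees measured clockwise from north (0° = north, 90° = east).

The pressure-gradient force points toward the northeast (bearing 045°).
Geostrophic balance: in the Northern Hemisphere the Coriolis force deflects motion to the right, so the geostrophic wind blows 90° to the right of the pressure-gradient force (low pressure on the left).
Rotating 045° by 90° clockwise gives 135° — the wind blows toward the southeast.

135°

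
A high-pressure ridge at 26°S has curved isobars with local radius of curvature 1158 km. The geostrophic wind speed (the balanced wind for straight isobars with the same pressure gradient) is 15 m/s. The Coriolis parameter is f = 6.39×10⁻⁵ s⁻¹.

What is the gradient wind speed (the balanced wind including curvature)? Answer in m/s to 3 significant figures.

20.9 m/s

Around a high, pressure-gradient force acts outward with centrifugal, so Coriolis balances both:
fV = (1/ρ)|∂P/∂n| + V²/R  →  V² − fR·V + fR·V_g = 0
With fR = 6.39×10⁻⁵ × 1158×10³ m = 74.0 m/s:
V = [fR − √((fR)² − 4 fR V_g)]/2 = [74.0 − √(74.0² − 4×74.0×15)]/2 = 20.9 m/s
Supergeostrophic (V > V_g = 15 m/s), as expected around a high.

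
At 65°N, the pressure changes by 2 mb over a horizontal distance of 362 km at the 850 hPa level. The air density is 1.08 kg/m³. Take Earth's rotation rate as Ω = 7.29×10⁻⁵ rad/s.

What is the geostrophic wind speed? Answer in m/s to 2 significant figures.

3.9 m/s

Coriolis parameter at 65°N:
f = 2Ω sin φ = 2 × 7.29×10⁻⁵ × sin 65° = 1.32×10⁻⁴ s⁻¹
Pressure gradient: |∂P/∂n| = 200 Pa / 362000 m = 5.52×10⁻⁴ Pa/m
Geostrophic balance (pressure-gradient force = Coriolis force):
V_g = (1/(fρ)) |∂P/∂n| = 5.52×10⁻⁴ / (1.32×10⁻⁴ × 1.08) = 3.87 m/s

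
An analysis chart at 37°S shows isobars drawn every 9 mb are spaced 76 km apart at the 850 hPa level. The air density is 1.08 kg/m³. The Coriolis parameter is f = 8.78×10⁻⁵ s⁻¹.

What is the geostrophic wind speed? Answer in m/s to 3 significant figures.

125 m/s

Pressure gradient: |∂P/∂n| = 900 Pa / 76000 m = 1.18×10⁻² Pa/m
Geostrophic balance (pressure-gradient force = Coriolis force):
V_g = (1/(fρ)) |∂P/∂n| = 1.18×10⁻² / (8.78×10⁻⁵ × 1.08) = 125 m/s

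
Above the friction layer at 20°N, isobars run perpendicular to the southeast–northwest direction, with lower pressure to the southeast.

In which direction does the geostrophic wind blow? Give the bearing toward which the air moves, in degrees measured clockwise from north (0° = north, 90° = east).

225°

The pressure-gradient force points toward the southeast (bearing 135°).
Geostrophic balance: in the Northern Hemisphere the Coriolis force deflects motion to the right, so the geostrophic wind blows 90° to the right of the pressure-gradient force (low pressure on the left).
Rotating 135° by 90° clockwise gives 225° — the wind blows toward the southwest.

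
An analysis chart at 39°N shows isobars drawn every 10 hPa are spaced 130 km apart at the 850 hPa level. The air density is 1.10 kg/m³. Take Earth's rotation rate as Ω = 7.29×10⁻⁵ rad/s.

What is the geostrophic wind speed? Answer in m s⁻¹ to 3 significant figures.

76.2 m s⁻¹

Coriolis parameter at 39°N:
f = 2Ω sin φ = 2 × 7.29×10⁻⁵ × sin 39° = 9.18×10⁻⁵ s⁻¹
Pressure gradient: |∂P/∂n| = 1000 Pa / 130000 m = 7.69×10⁻³ Pa/m
Geostrophic balance (pressure-gradient force = Coriolis force):
V_g = (1/(fρ)) |∂P/∂n| = 7.69×10⁻³ / (9.18×10⁻⁵ × 1.10) = 76.2 m/s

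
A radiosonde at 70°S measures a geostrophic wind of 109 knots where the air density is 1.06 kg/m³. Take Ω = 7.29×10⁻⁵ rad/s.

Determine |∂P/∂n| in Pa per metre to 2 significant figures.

8.1×10⁻³ Pa/m

Coriolis parameter at 70°S:
f = 2Ω sin φ = 2 × 7.29×10⁻⁵ × sin 70° = 1.37×10⁻⁴ s⁻¹
Wind speed in SI: 109 knots = 56.1 m/s
Geostrophic balance rearranged: |∂P/∂n| = f ρ V_g
|∂P/∂n| = 1.37×10⁻⁴ × 1.06 × 56.1 = 8.14×10⁻³ Pa/m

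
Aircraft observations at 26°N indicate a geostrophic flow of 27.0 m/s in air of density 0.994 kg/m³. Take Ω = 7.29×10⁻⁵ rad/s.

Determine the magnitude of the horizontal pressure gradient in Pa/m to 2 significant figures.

1.7×10⁻³ Pa/m

Coriolis parameter at 26°N:
f = 2Ω sin φ = 2 × 7.29×10⁻⁵ × sin 26° = 6.39×10⁻⁵ s⁻¹
Geostrophic balance rearranged: |∂P/∂n| = f ρ V_g
|∂P/∂n| = 6.39×10⁻⁵ × 0.994 × 27.0 = 1.72×10⁻³ Pa/m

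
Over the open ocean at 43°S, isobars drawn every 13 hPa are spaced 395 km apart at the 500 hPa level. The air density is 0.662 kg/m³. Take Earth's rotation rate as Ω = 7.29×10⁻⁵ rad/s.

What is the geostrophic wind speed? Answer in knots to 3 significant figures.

Coriolis parameter at 43°S:
f = 2Ω sin φ = 2 × 7.29×10⁻⁵ × sin 43° = 9.94×10⁻⁵ s⁻¹
Pressure gradient: |∂P/∂n| = 1300 Pa / 395000 m = 3.29×10⁻³ Pa/m
Geostrophic balance (pressure-gradient force = Coriolis force):
V_g = (1/(fρ)) |∂P/∂n| = 3.29×10⁻³ / (9.94×10⁻⁵ × 0.662) = 50.0 m/s
Converting: 50.0 m/s × 1.944 = 97.2 knots

97.2 knots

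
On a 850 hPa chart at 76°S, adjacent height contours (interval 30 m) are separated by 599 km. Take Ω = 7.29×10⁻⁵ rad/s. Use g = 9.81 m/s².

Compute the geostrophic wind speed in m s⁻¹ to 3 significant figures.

Coriolis parameter at 76°S:
f = 2Ω sin φ = 2 × 7.29×10⁻⁵ × sin 76° = 1.41×10⁻⁴ s⁻¹
Height gradient: |∂Z/∂n| = 30 m / 599000 m = 5.01×10⁻⁵
On a pressure surface, geostrophic balance gives V_g = (g/f)|∂Z/∂n|:
V_g = 9.81 × 5.01×10⁻⁵ / 1.41×10⁻⁴ = 3.47 m/s

3.47 m s⁻¹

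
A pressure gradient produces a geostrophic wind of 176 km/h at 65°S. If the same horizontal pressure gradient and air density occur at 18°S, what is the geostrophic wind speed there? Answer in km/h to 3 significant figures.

With the same pressure gradient and density, V_g ∝ 1/f ∝ 1/sin φ.
V₂ = V₁ · sin φ₁ / sin φ₂ = 176 × sin 65° / sin 18°
V₂ = 176 × 0.9063/0.3090 = 516 km/h

516 km/h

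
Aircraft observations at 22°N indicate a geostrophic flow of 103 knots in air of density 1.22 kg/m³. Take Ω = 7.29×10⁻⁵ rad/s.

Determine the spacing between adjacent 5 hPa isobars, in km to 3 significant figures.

Coriolis parameter at 22°N:
f = 2Ω sin φ = 2 × 7.29×10⁻⁵ × sin 22° = 5.46×10⁻⁵ s⁻¹
Wind speed in SI: 103 knots = 53.0 m/s
Geostrophic balance rearranged: |∂P/∂n| = f ρ V_g
|∂P/∂n| = 5.46×10⁻⁵ × 1.22 × 53.0 = 3.53×10⁻³ Pa/m
Isobar spacing: Δn = ΔP/|∂P/∂n| = 500 Pa / 3.53×10⁻³ Pa/m = 141613 m ≈ 142 km

142 km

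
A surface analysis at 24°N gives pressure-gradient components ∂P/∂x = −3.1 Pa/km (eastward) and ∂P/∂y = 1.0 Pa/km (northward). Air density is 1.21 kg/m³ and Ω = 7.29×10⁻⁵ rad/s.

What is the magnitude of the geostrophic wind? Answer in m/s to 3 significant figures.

Coriolis parameter at 24°N:
f = 2Ω sin φ = 2 × 7.29×10⁻⁵ × sin 24° = 5.93×10⁻⁵ s⁻¹
Component geostrophic relations (x east, y north):
u_g = −(1/(fρ)) ∂P/∂y,  v_g = (1/(fρ)) ∂P/∂x
u_g = −(1.0×10⁻³)/(5.93×10⁻⁵ × 1.21) = −13.9 m/s;  v_g = (−3.1×10⁻³)/(5.93×10⁻⁵ × 1.21) = −43.2 m/s
|V_g| = √(u_g² + v_g²) = 45.4 m/s

45.4 m/s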